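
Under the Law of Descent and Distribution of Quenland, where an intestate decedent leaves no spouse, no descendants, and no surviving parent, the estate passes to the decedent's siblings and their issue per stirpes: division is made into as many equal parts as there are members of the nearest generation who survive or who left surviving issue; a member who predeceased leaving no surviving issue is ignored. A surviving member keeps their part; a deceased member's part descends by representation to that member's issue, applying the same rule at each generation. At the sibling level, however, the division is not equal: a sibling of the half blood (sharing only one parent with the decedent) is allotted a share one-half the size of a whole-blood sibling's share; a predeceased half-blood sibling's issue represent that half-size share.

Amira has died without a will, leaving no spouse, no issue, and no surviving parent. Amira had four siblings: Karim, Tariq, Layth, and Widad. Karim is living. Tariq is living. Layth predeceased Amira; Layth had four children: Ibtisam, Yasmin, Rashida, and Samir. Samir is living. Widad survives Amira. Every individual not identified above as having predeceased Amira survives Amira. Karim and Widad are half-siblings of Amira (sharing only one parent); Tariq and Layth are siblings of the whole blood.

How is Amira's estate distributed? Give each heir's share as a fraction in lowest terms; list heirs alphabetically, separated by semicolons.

No spouse, descendants, or parent survives, so the estate passes to Amira's siblings per stirpes.
Half-blood siblings count for one-half the weight of whole-blood siblings at the initial division.
Dividing 1 in proportion to weights (total weight 3): Karim (weight 1/2) → 1/6; Tariq (weight 1) → 1/3; Layth (weight 1) → 1/3; Widad (weight 1/2) → 1/6.
Karim is living and takes 1/6.
Tariq is living and takes 1/3.
Layth predeceased; the 1/3 allotted to Layth's branch passes to Layth's issue by representation.
The 1/3 is divided into 4 equal shares of 1/12 among Ibtisam, Yasmin, Rashida, Samir.
Ibtisam is living and takes 1/12.
Yasmin is living and takes 1/12.
Rashida is living and takes 1/12.
Samir is living and takes 1/12.
Widad is living and takes 1/6.

Ibtisam 1/12; Karim 1/6; Rashida 1/12; Samir 1/12; Tariq 1/3; Widad 1/6; Yasmin 1/12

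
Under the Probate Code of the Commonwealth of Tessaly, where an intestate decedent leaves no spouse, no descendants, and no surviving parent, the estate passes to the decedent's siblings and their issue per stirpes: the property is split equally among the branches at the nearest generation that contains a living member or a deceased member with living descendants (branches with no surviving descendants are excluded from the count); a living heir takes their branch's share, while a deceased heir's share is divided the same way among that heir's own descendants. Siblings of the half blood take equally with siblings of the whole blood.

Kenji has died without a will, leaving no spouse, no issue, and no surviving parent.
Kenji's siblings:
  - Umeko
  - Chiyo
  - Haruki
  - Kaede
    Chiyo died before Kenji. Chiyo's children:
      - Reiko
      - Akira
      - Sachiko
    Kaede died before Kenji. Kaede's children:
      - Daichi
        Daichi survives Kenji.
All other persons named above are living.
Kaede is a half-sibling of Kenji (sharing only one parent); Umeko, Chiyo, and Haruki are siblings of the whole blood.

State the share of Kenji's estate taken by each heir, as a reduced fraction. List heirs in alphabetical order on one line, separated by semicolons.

No spouse, descendants, or parent survives, so the estate passes to Kenji's siblings per stirpes.
Half-blood and whole-blood siblings take equally under the stated rule.
The estate is divided into 4 equal shares of 1/4 among Umeko, Chiyo, Haruki, Kaede.
Umeko is living and takes 1/4.
Chiyo predeceased; the 1/4 allotted to Chiyo's branch passes to Chiyo's issue by representation.
The 1/4 is divided into 3 equal shares of 1/12 among Reiko, Akira, Sachiko.
Reiko is living and takes 1/12.
Akira is living and takes 1/12.
Sachiko is living and takes 1/12.
Haruki is living and takes 1/4.
Kaede predeceased; the 1/4 allotted to Kaede's branch passes to Kaede's issue by representation.
Daichi is the sole taker at this level and receives the full 1/4.

Akira 1/12; Daichi 1/4; Haruki 1/4; Reiko 1/12; Sachiko 1/12; Umeko 1/4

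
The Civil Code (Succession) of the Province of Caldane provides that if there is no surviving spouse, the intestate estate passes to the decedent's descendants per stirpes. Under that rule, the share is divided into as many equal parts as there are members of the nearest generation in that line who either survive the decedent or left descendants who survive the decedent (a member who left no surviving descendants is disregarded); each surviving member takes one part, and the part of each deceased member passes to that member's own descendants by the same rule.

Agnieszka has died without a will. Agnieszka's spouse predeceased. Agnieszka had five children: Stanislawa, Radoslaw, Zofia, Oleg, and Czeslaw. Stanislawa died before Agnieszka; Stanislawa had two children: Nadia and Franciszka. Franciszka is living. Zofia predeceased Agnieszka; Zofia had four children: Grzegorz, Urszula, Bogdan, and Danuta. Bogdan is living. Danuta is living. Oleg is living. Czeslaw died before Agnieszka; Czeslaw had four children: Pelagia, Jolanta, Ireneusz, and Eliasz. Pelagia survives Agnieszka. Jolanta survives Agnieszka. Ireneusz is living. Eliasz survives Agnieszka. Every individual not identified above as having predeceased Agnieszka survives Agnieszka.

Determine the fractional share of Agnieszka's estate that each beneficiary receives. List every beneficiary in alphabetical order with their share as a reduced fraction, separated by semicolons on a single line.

Bogdan 1/20; Danuta 1/20; Eliasz 1/20; Franciszka 1/10; Grzegorz 1/20; Ireneusz 1/20; Jolanta 1/20; Nadia 1/10; Oleg 1/5; Pelagia 1/20; Radoslaw 1/5; Urszula 1/20

There is no surviving spouse, so the entire estate passes to Agnieszka's descendants per stirpes.
The estate is divided into 5 equal shares of 1/5 among Stanislawa, Radoslaw, Zofia, Oleg, Czeslaw.
Stanislawa predeceased; the 1/5 allotted to Stanislawa's branch passes to Stanislawa's issue by representation.
The 1/5 is divided into 2 equal shares of 1/10 among Nadia, Franciszka.
Nadia is living and takes 1/10.
Franciszka is living and takes 1/10.
Radoslaw is living and takes 1/5.
Zofia predeceased; the 1/5 allotted to Zofia's branch passes to Zofia's issue by representation.
The 1/5 is divided into 4 equal shares of 1/20 among Grzegorz, Urszula, Bogdan, Danuta.
Grzegorz is living and takes 1/20.
Urszula is living and takes 1/20.
Bogdan is living and takes 1/20.
Danuta is living and takes 1/20.
Oleg is living and takes 1/5.
Czeslaw predeceased; the 1/5 allotted to Czeslaw's branch passes to Czeslaw's issue by representation.
The 1/5 is divided into 4 equal shares of 1/20 among Pelagia, Jolanta, Ireneusz, Eliasz.
Pelagia is living and takes 1/20.
Jolanta is living and takes 1/20.
Ireneusz is living and takes 1/20.
Eliasz is living and takes 1/20.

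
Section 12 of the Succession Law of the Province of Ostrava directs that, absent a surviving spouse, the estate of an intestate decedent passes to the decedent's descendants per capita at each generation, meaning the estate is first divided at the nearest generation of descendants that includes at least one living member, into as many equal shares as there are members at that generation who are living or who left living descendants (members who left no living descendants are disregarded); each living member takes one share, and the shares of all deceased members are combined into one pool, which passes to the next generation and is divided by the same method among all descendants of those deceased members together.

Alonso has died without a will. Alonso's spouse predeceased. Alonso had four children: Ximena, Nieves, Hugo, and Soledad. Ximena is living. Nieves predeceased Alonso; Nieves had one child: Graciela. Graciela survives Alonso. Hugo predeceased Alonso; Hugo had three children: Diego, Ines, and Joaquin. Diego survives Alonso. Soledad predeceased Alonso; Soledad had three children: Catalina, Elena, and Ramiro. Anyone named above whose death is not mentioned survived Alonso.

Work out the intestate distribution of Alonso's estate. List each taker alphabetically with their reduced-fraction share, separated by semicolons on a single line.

Catalina 3/28; Diego 3/28; Elena 3/28; Graciela 3/28; Ines 3/28; Joaquin 3/28; Ramiro 3/28; Ximena 1/4

There is no surviving spouse, so the entire estate passes to Alonso's descendants per capita at each generation.
At generation 1 (Ximena, Nieves, Hugo, Soledad) there are 4 shares of (1)/4 = 1/4 each.
Living: Ximena — each takes 1/4.
Deceased: Nieves, Hugo, and Soledad. Their combined 3/4 is pooled and carried to generation 2.
At generation 2 (Graciela, Diego, Ines, Joaquin, Catalina, Elena, Ramiro) there are 7 shares of (3/4)/7 = 3/28 each.
Living: Graciela, Diego, Ines, Joaquin, Catalina, Elena, and Ramiro — each takes 3/28.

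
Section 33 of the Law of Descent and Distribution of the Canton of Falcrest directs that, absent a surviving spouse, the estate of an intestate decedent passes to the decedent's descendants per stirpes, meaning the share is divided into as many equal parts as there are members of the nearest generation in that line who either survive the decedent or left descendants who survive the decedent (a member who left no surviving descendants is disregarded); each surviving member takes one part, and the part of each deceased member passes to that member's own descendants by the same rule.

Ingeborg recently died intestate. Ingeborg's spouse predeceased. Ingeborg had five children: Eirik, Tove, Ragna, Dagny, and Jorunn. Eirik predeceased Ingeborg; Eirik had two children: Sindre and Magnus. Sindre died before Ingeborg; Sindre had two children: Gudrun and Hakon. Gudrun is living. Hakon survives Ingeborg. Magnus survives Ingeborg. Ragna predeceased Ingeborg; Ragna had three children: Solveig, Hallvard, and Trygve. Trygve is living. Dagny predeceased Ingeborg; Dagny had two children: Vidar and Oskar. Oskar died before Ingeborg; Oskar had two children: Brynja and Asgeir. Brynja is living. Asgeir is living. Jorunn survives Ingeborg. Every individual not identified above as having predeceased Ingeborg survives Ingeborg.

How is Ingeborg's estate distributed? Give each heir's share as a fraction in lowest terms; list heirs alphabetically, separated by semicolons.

There is no surviving spouse, so the entire estate passes to Ingeborg's descendants per stirpes.
The estate is divided into 5 equal shares of 1/5 among Eirik, Tove, Ragna, Dagny, Jorunn.
Eirik predeceased; the 1/5 allotted to Eirik's branch passes to Eirik's issue by representation.
The 1/5 is divided into 2 equal shares of 1/10 among Sindre, Magnus.
Sindre predeceased; the 1/10 allotted to Sindre's branch passes to Sindre's issue by representation.
The 1/10 is divided into 2 equal shares of 1/20 among Gudrun, Hakon.
Gudrun is living and takes 1/20.
Hakon is living and takes 1/20.
Magnus is living and takes 1/10.
Tove is living and takes 1/5.
Ragna predeceased; the 1/5 allotted to Ragna's branch passes to Ragna's issue by representation.
The 1/5 is divided into 3 equal shares of 1/15 among Solveig, Hallvard, Trygve.
Solveig is living and takes 1/15.
Hallvard is living and takes 1/15.
Trygve is living and takes 1/15.
Dagny predeceased; the 1/5 allotted to Dagny's branch passes to Dagny's issue by representation.
The 1/5 is divided into 2 equal shares of 1/10 among Vidar, Oskar.
Vidar is living and takes 1/10.
Oskar predeceased; the 1/10 allotted to Oskar's branch passes to Oskar's issue by representation.
The 1/10 is divided into 2 equal shares of 1/20 among Brynja, Asgeir.
Brynja is living and takes 1/20.
Asgeir is living and takes 1/20.
Jorunn is living and takes 1/5.

Asgeir 1/20; Brynja 1/20; Gudrun 1/20; Hakon 1/20; Hallvard 1/15; Jorunn 1/5; Magnus 1/10; Solveig 1/15; Tove 1/5; Trygve 1/15; Vidar 1/10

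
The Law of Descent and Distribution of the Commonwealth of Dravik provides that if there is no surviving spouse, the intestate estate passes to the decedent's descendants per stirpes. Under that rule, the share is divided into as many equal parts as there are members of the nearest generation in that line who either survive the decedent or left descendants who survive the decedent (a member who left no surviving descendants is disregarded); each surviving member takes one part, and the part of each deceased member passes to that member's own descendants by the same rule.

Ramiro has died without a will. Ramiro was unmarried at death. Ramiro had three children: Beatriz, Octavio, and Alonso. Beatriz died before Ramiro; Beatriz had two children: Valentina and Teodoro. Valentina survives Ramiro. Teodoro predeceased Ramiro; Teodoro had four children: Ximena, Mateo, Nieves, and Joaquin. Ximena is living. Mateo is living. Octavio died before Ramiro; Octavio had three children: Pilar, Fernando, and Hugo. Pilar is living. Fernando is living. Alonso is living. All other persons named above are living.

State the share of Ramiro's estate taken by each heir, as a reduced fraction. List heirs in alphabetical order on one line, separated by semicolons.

Alonso 1/3; Fernando 1/9; Hugo 1/9; Joaquin 1/24; Mateo 1/24; Nieves 1/24; Pilar 1/9; Valentina 1/6; Ximena 1/24

There is no surviving spouse, so the entire estate passes to Ramiro's descendants per stirpes.
The estate is divided into 3 equal shares of 1/3 among Beatriz, Octavio, Alonso.
Beatriz predeceased; the 1/3 allotted to Beatriz's branch passes to Beatriz's issue by representation.
The 1/3 is divided into 2 equal shares of 1/6 among Valentina, Teodoro.
Valentina is living and takes 1/6.
Teodoro predeceased; the 1/6 allotted to Teodoro's branch passes to Teodoro's issue by representation.
The 1/6 is divided into 4 equal shares of 1/24 among Ximena, Mateo, Nieves, Joaquin.
Ximena is living and takes 1/24.
Mateo is living and takes 1/24.
Nieves is living and takes 1/24.
Joaquin is living and takes 1/24.
Octavio predeceased; the 1/3 allotted to Octavio's branch passes to Octavio's issue by representation.
The 1/3 is divided into 3 equal shares of 1/9 among Pilar, Fernando, Hugo.
Pilar is living and takes 1/9.
Fernando is living and takes 1/9.
Hugo is living and takes 1/9.
Alonso is living and takes 1/3.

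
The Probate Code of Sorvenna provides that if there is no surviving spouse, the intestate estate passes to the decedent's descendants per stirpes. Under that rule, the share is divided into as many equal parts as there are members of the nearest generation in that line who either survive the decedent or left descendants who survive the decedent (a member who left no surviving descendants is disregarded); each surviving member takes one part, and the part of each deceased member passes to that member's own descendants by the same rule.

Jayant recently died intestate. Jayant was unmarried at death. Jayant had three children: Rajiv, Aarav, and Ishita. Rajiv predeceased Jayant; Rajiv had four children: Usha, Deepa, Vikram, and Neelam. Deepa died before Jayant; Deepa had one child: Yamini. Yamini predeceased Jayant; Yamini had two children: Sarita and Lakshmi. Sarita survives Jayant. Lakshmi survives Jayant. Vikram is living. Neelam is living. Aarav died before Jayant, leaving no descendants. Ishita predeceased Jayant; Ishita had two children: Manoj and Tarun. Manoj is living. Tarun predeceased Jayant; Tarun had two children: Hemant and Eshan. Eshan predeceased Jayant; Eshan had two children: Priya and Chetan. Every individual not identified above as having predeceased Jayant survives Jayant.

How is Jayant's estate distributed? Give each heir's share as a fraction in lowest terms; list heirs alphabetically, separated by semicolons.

There is no surviving spouse, so the entire estate passes to Jayant's descendants per stirpes.
Aarav left no surviving issue, so that branch lapses and is disregarded.
The estate is divided into 2 equal shares of 1/2 among Rajiv, Ishita.
Rajiv predeceased; the 1/2 allotted to Rajiv's branch passes to Rajiv's issue by representation.
The 1/2 is divided into 4 equal shares of 1/8 among Usha, Deepa, Vikram, Neelam.
Usha is living and takes 1/8.
Deepa predeceased; the 1/8 allotted to Deepa's branch passes to Deepa's issue by representation.
Yamini's line is the sole branch at this level, so the full 1/8 passes to Yamini's issue by representation.
The 1/8 is divided into 2 equal shares of 1/16 among Sarita, Lakshmi.
Sarita is living and takes 1/16.
Lakshmi is living and takes 1/16.
Vikram is living and takes 1/8.
Neelam is living and takes 1/8.
Ishita predeceased; the 1/2 allotted to Ishita's branch passes to Ishita's issue by representation.
The 1/2 is divided into 2 equal shares of 1/4 among Manoj, Tarun.
Manoj is living and takes 1/4.
Tarun predeceased; the 1/4 allotted to Tarun's branch passes to Tarun's issue by representation.
The 1/4 is divided into 2 equal shares of 1/8 among Hemant, Eshan.
Hemant is living and takes 1/8.
Eshan predeceased; the 1/8 allotted to Eshan's branch passes to Eshan's issue by representation.
The 1/8 is divided into 2 equal shares of 1/16 among Priya, Chetan.
Priya is living and takes 1/16.
Chetan is living and takes 1/16.

Chetan 1/16; Hemant 1/8; Lakshmi 1/16; Manoj 1/4; Neelam 1/8; Priya 1/16; Sarita 1/16; Usha 1/8; Vikram 1/8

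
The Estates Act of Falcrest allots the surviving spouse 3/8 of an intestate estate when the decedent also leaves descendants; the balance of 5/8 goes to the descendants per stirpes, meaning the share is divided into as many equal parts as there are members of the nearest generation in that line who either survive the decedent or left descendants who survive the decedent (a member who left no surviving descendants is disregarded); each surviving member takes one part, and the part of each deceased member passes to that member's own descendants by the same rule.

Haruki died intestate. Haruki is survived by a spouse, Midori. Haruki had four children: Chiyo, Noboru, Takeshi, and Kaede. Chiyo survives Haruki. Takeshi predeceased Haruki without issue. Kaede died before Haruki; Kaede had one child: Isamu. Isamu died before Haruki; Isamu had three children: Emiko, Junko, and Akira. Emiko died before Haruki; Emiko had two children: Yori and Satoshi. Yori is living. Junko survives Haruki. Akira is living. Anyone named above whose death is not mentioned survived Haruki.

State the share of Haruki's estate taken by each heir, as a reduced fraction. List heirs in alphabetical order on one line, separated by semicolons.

Midori, as surviving spouse, takes 3/8.
The remaining 5/8 passes to Haruki's descendants per stirpes.
Takeshi left no surviving issue, so that branch lapses and is disregarded.
The 5/8 is divided into 3 equal shares of 5/24 among Chiyo, Noboru, Kaede.
Chiyo is living and takes 5/24.
Noboru is living and takes 5/24.
Kaede predeceased; the 5/24 allotted to Kaede's branch passes to Kaede's issue by representation.
Isamu's line is the sole branch at this level, so the full 5/24 passes to Isamu's issue by representation.
The 5/24 is divided into 3 equal shares of 5/72 among Emiko, Junko, Akira.
Emiko predeceased; the 5/72 allotted to Emiko's branch passes to Emiko's issue by representation.
The 5/72 is divided into 2 equal shares of 5/144 among Yori, Satoshi.
Yori is living and takes 5/144.
Satoshi is living and takes 5/144.
Junko is living and takes 5/72.
Akira is living and takes 5/72.

Akira 5/72; Chiyo 5/24; Junko 5/72; Midori 3/8; Noboru 5/24; Satoshi 5/144; Yori 5/144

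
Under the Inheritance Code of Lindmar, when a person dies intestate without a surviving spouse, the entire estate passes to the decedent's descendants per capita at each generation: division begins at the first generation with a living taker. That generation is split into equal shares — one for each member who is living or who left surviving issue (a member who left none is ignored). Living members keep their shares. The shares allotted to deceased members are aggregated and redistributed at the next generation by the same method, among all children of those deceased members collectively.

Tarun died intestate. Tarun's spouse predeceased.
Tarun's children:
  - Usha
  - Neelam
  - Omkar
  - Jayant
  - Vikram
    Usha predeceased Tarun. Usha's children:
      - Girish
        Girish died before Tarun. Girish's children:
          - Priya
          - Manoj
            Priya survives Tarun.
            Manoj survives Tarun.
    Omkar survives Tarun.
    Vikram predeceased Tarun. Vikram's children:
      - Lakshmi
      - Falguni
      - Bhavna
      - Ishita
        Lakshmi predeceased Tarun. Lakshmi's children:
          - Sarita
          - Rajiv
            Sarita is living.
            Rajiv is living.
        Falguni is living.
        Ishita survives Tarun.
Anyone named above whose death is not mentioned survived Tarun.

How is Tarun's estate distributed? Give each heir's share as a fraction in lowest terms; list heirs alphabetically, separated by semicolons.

Bhavna 2/25; Falguni 2/25; Ishita 2/25; Jayant 1/5; Manoj 1/25; Neelam 1/5; Omkar 1/5; Priya 1/25; Rajiv 1/25; Sarita 1/25

There is no surviving spouse, so the entire estate passes to Tarun's descendants per capita at each generation.
At generation 1 (Usha, Neelam, Omkar, Jayant, Vikram) there are 5 shares of (1)/5 = 1/5 each.
Living: Neelam, Omkar, and Jayant — each takes 1/5.
Deceased: Usha and Vikram. Their combined 2/5 is pooled and carried to generation 2.
At generation 2 (Girish, Lakshmi, Falguni, Bhavna, Ishita) there are 5 shares of (2/5)/5 = 2/25 each.
Living: Falguni, Bhavna, and Ishita — each takes 2/25.
Deceased: Girish and Lakshmi. Their combined 4/25 is pooled and carried to generation 3.
At generation 3 (Priya, Manoj, Sarita, Rajiv) there are 4 shares of (4/25)/4 = 1/25 each.
Living: Priya, Manoj, Sarita, and Rajiv — each takes 1/25.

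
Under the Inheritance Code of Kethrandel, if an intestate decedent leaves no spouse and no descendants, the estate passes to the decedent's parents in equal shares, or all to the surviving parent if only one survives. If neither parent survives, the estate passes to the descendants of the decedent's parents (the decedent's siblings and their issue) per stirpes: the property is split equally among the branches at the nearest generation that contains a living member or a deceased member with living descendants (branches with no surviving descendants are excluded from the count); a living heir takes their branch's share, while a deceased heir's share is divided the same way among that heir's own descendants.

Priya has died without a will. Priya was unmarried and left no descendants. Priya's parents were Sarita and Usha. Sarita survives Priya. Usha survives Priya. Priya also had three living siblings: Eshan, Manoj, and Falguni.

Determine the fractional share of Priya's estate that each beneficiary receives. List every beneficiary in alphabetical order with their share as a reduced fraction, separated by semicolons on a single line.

Sarita 1/2; Usha 1/2

Both parents survive, so Sarita and Usha each take 1/2. The siblings take nothing because a surviving parent has priority.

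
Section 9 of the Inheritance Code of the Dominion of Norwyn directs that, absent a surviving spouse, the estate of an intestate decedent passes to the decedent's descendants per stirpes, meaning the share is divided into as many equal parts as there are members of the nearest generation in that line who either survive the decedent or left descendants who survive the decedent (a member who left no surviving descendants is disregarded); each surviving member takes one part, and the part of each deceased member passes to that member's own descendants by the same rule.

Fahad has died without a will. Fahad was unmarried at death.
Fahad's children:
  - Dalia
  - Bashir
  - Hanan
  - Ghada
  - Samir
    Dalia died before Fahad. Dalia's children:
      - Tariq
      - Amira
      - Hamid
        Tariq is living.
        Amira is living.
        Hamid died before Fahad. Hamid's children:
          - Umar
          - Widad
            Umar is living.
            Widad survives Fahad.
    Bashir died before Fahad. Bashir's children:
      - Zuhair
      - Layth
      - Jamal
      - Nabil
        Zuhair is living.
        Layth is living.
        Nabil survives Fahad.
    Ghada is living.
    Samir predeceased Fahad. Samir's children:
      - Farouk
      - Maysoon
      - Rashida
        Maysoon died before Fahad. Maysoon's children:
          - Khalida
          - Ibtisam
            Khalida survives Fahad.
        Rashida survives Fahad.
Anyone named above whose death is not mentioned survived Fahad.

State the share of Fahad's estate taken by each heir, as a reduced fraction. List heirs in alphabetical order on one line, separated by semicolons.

Amira 1/15; Farouk 1/15; Ghada 1/5; Hanan 1/5; Ibtisam 1/30; Jamal 1/20; Khalida 1/30; Layth 1/20; Nabil 1/20; Rashida 1/15; Tariq 1/15; Umar 1/30; Widad 1/30; Zuhair 1/20

There is no surviving spouse, so the entire estate passes to Fahad's descendants per stirpes.
The estate is divided into 5 equal shares of 1/5 among Dalia, Bashir, Hanan, Ghada, Samir.
Dalia predeceased; the 1/5 allotted to Dalia's branch passes to Dalia's issue by representation.
The 1/5 is divided into 3 equal shares of 1/15 among Tariq, Amira, Hamid.
Tariq is living and takes 1/15.
Amira is living and takes 1/15.
Hamid predeceased; the 1/15 allotted to Hamid's branch passes to Hamid's issue by representation.
The 1/15 is divided into 2 equal shares of 1/30 among Umar, Widad.
Umar is living and takes 1/30.
Widad is living and takes 1/30.
Bashir predeceased; the 1/5 allotted to Bashir's branch passes to Bashir's issue by representation.
The 1/5 is divided into 4 equal shares of 1/20 among Zuhair, Layth, Jamal, Nabil.
Zuhair is living and takes 1/20.
Layth is living and takes 1/20.
Jamal is living and takes 1/20.
Nabil is living and takes 1/20.
Hanan is living and takes 1/5.
Ghada is living and takes 1/5.
Samir predeceased; the 1/5 allotted to Samir's branch passes to Samir's issue by representation.
The 1/5 is divided into 3 equal shares of 1/15 among Farouk, Maysoon, Rashida.
Farouk is living and takes 1/15.
Maysoon predeceased; the 1/15 allotted to Maysoon's branch passes to Maysoon's issue by representation.
The 1/15 is divided into 2 equal shares of 1/30 among Khalida, Ibtisam.
Khalida is living and takes 1/30.
Ibtisam is living and takes 1/30.
Rashida is living and takes 1/15.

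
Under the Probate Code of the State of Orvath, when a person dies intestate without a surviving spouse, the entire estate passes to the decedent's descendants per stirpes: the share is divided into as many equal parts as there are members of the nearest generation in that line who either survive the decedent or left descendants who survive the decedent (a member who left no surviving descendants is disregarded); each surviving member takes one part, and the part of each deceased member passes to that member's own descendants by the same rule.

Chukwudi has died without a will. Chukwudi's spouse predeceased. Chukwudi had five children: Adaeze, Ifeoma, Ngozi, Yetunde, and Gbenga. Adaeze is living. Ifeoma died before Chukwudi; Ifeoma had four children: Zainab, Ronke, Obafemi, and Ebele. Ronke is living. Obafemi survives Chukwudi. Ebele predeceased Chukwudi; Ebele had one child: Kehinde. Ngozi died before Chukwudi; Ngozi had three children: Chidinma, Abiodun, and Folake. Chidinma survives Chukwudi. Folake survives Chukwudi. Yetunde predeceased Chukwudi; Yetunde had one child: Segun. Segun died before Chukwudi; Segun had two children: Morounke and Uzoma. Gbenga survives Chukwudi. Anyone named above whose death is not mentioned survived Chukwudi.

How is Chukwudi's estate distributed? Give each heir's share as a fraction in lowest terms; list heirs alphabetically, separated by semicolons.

There is no surviving spouse, so the entire estate passes to Chukwudi's descendants per stirpes.
The estate is divided into 5 equal shares of 1/5 among Adaeze, Ifeoma, Ngozi, Yetunde, Gbenga.
Adaeze is living and takes 1/5.
Ifeoma predeceased; the 1/5 allotted to Ifeoma's branch passes to Ifeoma's issue by representation.
The 1/5 is divided into 4 equal shares of 1/20 among Zainab, Ronke, Obafemi, Ebele.
Zainab is living and takes 1/20.
Ronke is living and takes 1/20.
Obafemi is living and takes 1/20.
Ebele predeceased; the 1/20 allotted to Ebele's branch passes to Ebele's issue by representation.
Kehinde is the sole taker at this level and receives the full 1/20.
Ngozi predeceased; the 1/5 allotted to Ngozi's branch passes to Ngozi's issue by representation.
The 1/5 is divided into 3 equal shares of 1/15 among Chidinma, Abiodun, Folake.
Chidinma is living and takes 1/15.
Abiodun is living and takes 1/15.
Folake is living and takes 1/15.
Yetunde predeceased; the 1/5 allotted to Yetunde's branch passes to Yetunde's issue by representation.
Segun's line is the sole branch at this level, so the full 1/5 passes to Segun's issue by representation.
The 1/5 is divided into 2 equal shares of 1/10 among Morounke, Uzoma.
Morounke is living and takes 1/10.
Uzoma is living and takes 1/10.
Gbenga is living and takes 1/5.

Abiodun 1/15; Adaeze 1/5; Chidinma 1/15; Folake 1/15; Gbenga 1/5; Kehinde 1/20; Morounke 1/10; Obafemi 1/20; Ronke 1/20; Uzoma 1/10; Zainab 1/20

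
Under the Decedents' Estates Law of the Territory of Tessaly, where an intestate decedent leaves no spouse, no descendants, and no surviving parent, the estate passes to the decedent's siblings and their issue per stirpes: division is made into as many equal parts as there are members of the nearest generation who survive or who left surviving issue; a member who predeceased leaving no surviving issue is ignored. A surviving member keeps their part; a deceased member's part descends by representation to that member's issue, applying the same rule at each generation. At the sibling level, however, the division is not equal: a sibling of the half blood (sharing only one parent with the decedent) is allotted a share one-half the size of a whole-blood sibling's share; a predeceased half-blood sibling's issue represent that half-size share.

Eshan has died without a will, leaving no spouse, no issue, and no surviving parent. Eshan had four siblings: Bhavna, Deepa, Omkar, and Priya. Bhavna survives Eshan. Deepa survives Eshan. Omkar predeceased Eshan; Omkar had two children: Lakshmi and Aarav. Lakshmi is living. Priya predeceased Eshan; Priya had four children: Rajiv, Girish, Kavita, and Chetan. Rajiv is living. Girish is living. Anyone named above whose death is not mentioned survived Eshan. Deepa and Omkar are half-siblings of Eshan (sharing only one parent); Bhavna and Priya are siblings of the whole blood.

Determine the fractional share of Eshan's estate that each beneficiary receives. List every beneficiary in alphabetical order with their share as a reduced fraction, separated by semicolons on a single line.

No spouse, descendants, or parent survives, so the estate passes to Eshan's siblings per stirpes.
Half-blood siblings count for one-half the weight of whole-blood siblings at the initial division.
Dividing 1 in proportion to weights (total weight 3): Bhavna (weight 1) → 1/3; Deepa (weight 1/2) → 1/6; Omkar (weight 1/2) → 1/6; Priya (weight 1) → 1/3.
Bhavna is living and takes 1/3.
Deepa is living and takes 1/6.
Omkar predeceased; the 1/6 allotted to Omkar's branch passes to Omkar's issue by representation.
The 1/6 is divided into 2 equal shares of 1/12 among Lakshmi, Aarav.
Lakshmi is living and takes 1/12.
Aarav is living and takes 1/12.
Priya predeceased; the 1/3 allotted to Priya's branch passes to Priya's issue by representation.
The 1/3 is divided into 4 equal shares of 1/12 among Rajiv, Girish, Kavita, Chetan.
Rajiv is living and takes 1/12.
Girish is living and takes 1/12.
Kavita is living and takes 1/12.
Chetan is living and takes 1/12.

Aarav 1/12; Bhavna 1/3; Chetan 1/12; Deepa 1/6; Girish 1/12; Kavita 1/12; Lakshmi 1/12; Rajiv 1/12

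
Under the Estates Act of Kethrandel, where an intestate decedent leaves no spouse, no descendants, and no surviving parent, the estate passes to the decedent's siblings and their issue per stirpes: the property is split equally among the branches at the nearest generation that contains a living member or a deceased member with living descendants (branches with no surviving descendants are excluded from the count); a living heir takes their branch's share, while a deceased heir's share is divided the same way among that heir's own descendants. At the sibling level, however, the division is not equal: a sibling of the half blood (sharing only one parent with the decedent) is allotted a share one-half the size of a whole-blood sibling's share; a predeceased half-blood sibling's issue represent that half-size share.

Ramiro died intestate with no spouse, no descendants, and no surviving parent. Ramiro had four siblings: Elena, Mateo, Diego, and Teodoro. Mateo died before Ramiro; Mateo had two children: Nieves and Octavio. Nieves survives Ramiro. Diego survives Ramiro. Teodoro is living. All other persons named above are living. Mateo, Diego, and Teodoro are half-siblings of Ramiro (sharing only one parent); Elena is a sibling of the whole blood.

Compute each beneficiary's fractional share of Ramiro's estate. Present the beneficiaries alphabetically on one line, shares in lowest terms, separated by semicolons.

Diego 1/5; Elena 2/5; Nieves 1/10; Octavio 1/10; Teodoro 1/5

No spouse, descendants, or parent survives, so the estate passes to Ramiro's siblings per stirpes.
Half-blood siblings count for one-half the weight of whole-blood siblings at the initial division.
Dividing 1 in proportion to weights (total weight 5/2): Elena (weight 1) → 2/5; Mateo (weight 1/2) → 1/5; Diego (weight 1/2) → 1/5; Teodoro (weight 1/2) → 1/5.
Elena is living and takes 2/5.
Mateo predeceased; the 1/5 allotted to Mateo's branch passes to Mateo's issue by representation.
The 1/5 is divided into 2 equal shares of 1/10 among Nieves, Octavio.
Nieves is living and takes 1/10.
Octavio is living and takes 1/10.
Diego is living and takes 1/5.
Teodoro is living and takes 1/5.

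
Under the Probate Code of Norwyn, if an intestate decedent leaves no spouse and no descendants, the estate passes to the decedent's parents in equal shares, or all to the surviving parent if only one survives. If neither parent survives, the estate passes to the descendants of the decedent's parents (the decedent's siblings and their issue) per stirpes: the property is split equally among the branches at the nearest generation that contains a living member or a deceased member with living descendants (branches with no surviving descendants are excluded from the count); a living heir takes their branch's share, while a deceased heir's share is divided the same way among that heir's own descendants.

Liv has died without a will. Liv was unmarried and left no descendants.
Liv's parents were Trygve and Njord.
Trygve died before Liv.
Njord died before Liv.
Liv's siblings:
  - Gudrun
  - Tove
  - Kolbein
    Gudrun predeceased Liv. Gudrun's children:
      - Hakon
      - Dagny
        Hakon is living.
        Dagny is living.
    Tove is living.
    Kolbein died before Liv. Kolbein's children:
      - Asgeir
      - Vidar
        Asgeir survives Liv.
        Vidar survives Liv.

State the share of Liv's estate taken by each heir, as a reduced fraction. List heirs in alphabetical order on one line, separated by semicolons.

Neither parent survives and there are no descendants, so the estate passes to Liv's siblings and their issue per stirpes.
The estate is divided into 3 equal shares of 1/3 among Gudrun, Tove, Kolbein.
Gudrun predeceased; the 1/3 allotted to Gudrun's branch passes to Gudrun's issue by representation.
The 1/3 is divided into 2 equal shares of 1/6 among Hakon, Dagny.
Hakon is living and takes 1/6.
Dagny is living and takes 1/6.
Tove is living and takes 1/3.
Kolbein predeceased; the 1/3 allotted to Kolbein's branch passes to Kolbein's issue by representation.
The 1/3 is divided into 2 equal shares of 1/6 among Asgeir, Vidar.
Asgeir is living and takes 1/6.
Vidar is living and takes 1/6.

Asgeir 1/6; Dagny 1/6; Hakon 1/6; Tove 1/3; Vidar 1/6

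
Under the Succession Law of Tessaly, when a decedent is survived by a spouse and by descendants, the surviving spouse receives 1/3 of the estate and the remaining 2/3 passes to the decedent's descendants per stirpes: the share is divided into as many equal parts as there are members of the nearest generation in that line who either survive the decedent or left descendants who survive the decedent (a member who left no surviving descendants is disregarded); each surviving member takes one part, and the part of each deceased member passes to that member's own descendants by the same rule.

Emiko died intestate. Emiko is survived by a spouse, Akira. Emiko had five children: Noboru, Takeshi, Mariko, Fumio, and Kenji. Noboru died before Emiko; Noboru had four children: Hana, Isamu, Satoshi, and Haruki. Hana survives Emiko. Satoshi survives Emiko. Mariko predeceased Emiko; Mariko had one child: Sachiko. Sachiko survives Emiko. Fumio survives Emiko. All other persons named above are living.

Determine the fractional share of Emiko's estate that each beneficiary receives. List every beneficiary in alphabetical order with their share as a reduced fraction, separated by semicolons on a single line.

Akira 1/3; Fumio 2/15; Hana 1/30; Haruki 1/30; Isamu 1/30; Kenji 2/15; Sachiko 2/15; Satoshi 1/30; Takeshi 2/15

Akira, as surviving spouse, takes 1/3.
The remaining 2/3 passes to Emiko's descendants per stirpes.
The 2/3 is divided into 5 equal shares of 2/15 among Noboru, Takeshi, Mariko, Fumio, Kenji.
Noboru predeceased; the 2/15 allotted to Noboru's branch passes to Noboru's issue by representation.
The 2/15 is divided into 4 equal shares of 1/30 among Hana, Isamu, Satoshi, Haruki.
Hana is living and takes 1/30.
Isamu is living and takes 1/30.
Satoshi is living and takes 1/30.
Haruki is living and takes 1/30.
Takeshi is living and takes 2/15.
Mariko predeceased; the 2/15 allotted to Mariko's branch passes to Mariko's issue by representation.
Sachiko is the sole taker at this level and receives the full 2/15.
Fumio is living and takes 2/15.
Kenji is living and takes 2/15.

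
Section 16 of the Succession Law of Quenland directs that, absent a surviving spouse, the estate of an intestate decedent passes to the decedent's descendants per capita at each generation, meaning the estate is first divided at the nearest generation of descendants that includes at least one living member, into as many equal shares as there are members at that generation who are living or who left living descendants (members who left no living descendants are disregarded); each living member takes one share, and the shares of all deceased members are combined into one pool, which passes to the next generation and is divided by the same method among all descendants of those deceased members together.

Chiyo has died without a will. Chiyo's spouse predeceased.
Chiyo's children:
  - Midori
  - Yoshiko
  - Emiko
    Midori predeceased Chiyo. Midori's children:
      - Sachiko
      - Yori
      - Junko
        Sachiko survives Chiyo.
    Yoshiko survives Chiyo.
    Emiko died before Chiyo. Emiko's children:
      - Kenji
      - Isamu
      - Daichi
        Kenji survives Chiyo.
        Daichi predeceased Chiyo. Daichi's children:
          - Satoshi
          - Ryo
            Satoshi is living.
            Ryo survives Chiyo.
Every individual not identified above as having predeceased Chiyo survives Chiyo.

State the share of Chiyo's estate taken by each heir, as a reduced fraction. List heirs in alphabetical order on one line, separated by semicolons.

Isamu 1/9; Junko 1/9; Kenji 1/9; Ryo 1/18; Sachiko 1/9; Satoshi 1/18; Yori 1/9; Yoshiko 1/3

There is no surviving spouse, so the entire estate passes to Chiyo's descendants per capita at each generation.
At generation 1 (Midori, Yoshiko, Emiko) there are 3 shares of (1)/3 = 1/3 each.
Living: Yoshiko — each takes 1/3.
Deceased: Midori and Emiko. Their combined 2/3 is pooled and carried to generation 2.
At generation 2 (Sachiko, Yori, Junko, Kenji, Isamu, Daichi) there are 6 shares of (2/3)/6 = 1/9 each.
Living: Sachiko, Yori, Junko, Kenji, and Isamu — each takes 1/9.
Deceased: Daichi. That 1/9 share is carried to generation 3.
At generation 3 (Satoshi, Ryo) there are 2 shares of (1/9)/2 = 1/18 each.
Living: Satoshi and Ryo — each takes 1/18.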